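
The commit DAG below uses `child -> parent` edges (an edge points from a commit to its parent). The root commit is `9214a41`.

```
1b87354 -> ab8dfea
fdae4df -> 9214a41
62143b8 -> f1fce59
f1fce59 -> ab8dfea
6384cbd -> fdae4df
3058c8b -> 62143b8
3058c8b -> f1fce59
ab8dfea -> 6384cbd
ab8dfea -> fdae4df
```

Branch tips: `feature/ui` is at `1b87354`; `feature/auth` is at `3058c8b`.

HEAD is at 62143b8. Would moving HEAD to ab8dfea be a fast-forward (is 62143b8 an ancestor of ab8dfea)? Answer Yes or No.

A fast-forward from 62143b8 to ab8dfea is possible iff 62143b8 is an ancestor of ab8dfea.
Ancestors of ab8dfea: {6384cbd, 9214a41, ab8dfea, fdae4df}.
62143b8 is not among them, so fast-forward is not possible.

No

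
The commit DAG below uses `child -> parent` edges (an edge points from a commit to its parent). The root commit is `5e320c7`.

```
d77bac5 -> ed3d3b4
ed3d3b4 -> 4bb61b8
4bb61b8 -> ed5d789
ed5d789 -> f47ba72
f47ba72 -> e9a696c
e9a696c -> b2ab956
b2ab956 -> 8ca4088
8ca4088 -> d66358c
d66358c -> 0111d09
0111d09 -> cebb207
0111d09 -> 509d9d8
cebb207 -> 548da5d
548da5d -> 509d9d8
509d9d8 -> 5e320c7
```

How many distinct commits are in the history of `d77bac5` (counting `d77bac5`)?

Walking parent pointers from d77bac5: reachable set = {0111d09, 4bb61b8, 509d9d8, 548da5d, 5e320c7, 8ca4088, b2ab956, cebb207, d66358c, d77bac5, e9a696c, ed3d3b4, ed5d789, f47ba72}.
That is 14 commits.

14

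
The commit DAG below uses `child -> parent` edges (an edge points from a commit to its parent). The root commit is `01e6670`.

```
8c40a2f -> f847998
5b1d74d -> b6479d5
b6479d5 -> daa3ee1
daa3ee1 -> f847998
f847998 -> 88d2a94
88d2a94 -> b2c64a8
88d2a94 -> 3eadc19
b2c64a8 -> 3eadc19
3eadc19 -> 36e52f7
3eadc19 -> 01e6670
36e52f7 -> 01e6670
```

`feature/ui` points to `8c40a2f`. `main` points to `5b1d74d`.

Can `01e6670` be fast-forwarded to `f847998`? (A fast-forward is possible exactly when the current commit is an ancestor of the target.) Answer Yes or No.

A fast-forward from 01e6670 to f847998 is possible iff 01e6670 is an ancestor of f847998.
Ancestors of f847998: {01e6670, 36e52f7, 3eadc19, 88d2a94, b2c64a8, f847998}.
01e6670 is among them, so fast-forward is possible.

Yes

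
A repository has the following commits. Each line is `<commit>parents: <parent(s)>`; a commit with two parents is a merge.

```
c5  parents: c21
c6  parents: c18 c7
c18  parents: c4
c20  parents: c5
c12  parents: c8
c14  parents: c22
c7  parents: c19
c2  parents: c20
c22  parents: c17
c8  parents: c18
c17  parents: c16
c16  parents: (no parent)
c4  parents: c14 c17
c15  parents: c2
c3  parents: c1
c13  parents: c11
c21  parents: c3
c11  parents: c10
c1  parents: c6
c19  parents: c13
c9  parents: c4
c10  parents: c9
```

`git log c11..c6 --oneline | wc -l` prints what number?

5

Reachable from c6: {c10, c11, c13, c14, c16, c17, c18, c19, c22, c4, c6, c7, c9}.
Reachable from c11: {c10, c11, c14, c16, c17, c22, c4, c9}.
In c6's history but not c11's: {c13, c18, c19, c6, c7} — 5 commits.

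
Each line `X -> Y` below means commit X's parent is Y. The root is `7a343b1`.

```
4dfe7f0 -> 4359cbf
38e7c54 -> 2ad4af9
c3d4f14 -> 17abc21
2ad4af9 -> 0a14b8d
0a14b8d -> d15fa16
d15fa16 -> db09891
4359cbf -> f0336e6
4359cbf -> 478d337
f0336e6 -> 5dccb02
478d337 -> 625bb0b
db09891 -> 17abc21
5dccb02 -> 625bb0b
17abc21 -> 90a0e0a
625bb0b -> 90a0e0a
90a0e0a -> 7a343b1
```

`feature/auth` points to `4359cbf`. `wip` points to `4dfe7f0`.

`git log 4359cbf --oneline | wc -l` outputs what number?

7

Walking parent pointers from 4359cbf: reachable set = {4359cbf, 478d337, 5dccb02, 625bb0b, 7a343b1, 90a0e0a, f0336e6}.
That is 7 commits.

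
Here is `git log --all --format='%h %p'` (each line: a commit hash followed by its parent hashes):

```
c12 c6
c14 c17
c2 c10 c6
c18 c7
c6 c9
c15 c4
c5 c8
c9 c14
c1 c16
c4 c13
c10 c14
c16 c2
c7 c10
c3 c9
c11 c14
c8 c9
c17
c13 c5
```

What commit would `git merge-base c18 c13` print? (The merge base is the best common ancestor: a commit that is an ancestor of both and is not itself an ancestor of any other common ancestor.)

Ancestors of c18: {c10, c14, c17, c18, c7}.
Ancestors of c13: {c13, c14, c17, c5, c8, c9}.
Common ancestors: {c14, c17}.
Among these, c14 is not an ancestor of any other common ancestor — it is the merge base.

c14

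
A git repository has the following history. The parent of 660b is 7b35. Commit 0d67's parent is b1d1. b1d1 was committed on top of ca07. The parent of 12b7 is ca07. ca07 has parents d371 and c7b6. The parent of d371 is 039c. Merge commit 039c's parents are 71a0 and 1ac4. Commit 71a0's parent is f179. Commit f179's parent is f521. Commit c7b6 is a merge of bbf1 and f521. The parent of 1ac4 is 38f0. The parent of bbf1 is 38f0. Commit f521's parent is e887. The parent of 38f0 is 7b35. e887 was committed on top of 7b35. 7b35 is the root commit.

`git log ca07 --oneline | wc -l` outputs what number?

Walking parent pointers from ca07: reachable set = {039c, 1ac4, 38f0, 71a0, 7b35, bbf1, c7b6, ca07, d371, e887, f179, f521}.
That is 12 commits.

12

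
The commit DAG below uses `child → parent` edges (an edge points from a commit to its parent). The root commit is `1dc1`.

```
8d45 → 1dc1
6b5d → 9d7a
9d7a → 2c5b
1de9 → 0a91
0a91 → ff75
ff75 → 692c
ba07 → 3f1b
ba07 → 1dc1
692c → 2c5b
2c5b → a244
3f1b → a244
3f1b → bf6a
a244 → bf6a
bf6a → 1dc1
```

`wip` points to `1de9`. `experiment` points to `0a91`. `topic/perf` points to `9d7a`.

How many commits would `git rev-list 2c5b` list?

Walking parent pointers from 2c5b: reachable set = {1dc1, 2c5b, a244, bf6a}.
That is 4 commits.

4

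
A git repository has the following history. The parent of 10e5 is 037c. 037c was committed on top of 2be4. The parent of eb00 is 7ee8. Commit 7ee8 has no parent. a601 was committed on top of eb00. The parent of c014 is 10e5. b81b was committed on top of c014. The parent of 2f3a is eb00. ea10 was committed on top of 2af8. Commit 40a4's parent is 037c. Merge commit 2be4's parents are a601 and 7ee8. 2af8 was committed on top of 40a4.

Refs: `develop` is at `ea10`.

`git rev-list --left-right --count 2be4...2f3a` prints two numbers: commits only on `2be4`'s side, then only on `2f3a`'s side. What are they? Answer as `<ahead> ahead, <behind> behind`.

Reachable from 2be4: {2be4, 7ee8, a601, eb00}.
Reachable from 2f3a: {2f3a, 7ee8, eb00}.
Only in 2be4's history (ahead): {2be4, a601} — 2.
Only in 2f3a's history (behind): {2f3a} — 1.

2 ahead, 1 behind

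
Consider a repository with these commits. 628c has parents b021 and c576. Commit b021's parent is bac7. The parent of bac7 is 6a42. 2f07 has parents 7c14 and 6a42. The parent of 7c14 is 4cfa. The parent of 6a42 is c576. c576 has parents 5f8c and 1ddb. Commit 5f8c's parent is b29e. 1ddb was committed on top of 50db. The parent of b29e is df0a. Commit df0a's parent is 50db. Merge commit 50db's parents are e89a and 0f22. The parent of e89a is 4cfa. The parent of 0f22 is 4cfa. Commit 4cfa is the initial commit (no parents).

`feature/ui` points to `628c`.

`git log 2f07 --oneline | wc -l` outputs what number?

Walking parent pointers from 2f07: reachable set = {0f22, 1ddb, 2f07, 4cfa, 50db, 5f8c, 6a42, 7c14, b29e, c576, df0a, e89a}.
That is 12 commits.

12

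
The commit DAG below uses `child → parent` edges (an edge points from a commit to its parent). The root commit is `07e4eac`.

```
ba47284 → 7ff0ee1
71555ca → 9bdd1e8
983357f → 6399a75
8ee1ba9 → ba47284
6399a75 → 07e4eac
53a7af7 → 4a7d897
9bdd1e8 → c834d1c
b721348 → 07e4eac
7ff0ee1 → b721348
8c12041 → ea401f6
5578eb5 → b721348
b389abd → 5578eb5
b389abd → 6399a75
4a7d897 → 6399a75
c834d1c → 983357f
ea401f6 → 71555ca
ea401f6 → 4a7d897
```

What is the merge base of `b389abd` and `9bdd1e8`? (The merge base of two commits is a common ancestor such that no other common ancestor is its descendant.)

Ancestors of b389abd: {07e4eac, 5578eb5, 6399a75, b389abd, b721348}.
Ancestors of 9bdd1e8: {07e4eac, 6399a75, 983357f, 9bdd1e8, c834d1c}.
Common ancestors: {07e4eac, 6399a75}.
Among these, 6399a75 is not an ancestor of any other common ancestor — it is the merge base.

6399a75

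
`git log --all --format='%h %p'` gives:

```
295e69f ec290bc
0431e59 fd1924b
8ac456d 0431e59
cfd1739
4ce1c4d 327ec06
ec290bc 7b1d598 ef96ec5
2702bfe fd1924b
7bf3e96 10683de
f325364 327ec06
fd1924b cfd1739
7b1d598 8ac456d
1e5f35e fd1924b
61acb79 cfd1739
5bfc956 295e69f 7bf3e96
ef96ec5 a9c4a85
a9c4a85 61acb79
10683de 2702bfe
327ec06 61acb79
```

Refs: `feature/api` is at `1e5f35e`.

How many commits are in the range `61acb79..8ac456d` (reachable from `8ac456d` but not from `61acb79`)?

3

Reachable from 8ac456d: {0431e59, 8ac456d, cfd1739, fd1924b}.
Reachable from 61acb79: {61acb79, cfd1739}.
In 8ac456d's history but not 61acb79's: {0431e59, 8ac456d, fd1924b} — 3 commits.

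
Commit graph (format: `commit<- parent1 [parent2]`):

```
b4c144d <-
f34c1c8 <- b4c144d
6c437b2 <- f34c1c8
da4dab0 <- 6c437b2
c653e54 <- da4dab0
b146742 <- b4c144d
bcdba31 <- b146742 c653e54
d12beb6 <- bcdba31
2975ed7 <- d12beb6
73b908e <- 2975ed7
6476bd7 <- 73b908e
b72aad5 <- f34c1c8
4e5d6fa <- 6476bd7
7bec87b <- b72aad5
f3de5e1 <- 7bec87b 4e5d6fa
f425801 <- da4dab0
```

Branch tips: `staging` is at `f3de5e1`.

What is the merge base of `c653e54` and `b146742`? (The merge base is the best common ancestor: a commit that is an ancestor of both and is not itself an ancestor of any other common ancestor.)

b4c144d

Ancestors of c653e54: {6c437b2, b4c144d, c653e54, da4dab0, f34c1c8}.
Ancestors of b146742: {b146742, b4c144d}.
Common ancestors: {b4c144d}.
The only common ancestor is b4c144d, so it is the merge base.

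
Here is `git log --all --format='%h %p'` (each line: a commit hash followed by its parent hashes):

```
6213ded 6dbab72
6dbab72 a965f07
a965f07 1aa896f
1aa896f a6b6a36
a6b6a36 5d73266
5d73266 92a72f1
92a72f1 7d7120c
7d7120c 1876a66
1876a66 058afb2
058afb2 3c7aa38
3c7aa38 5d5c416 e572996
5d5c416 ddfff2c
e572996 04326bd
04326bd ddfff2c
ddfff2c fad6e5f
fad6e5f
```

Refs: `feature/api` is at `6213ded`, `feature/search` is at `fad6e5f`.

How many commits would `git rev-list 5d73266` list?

Walking parent pointers from 5d73266: reachable set = {04326bd, 058afb2, 1876a66, 3c7aa38, 5d5c416, 5d73266, 7d7120c, 92a72f1, ddfff2c, e572996, fad6e5f}.
That is 11 commits.

11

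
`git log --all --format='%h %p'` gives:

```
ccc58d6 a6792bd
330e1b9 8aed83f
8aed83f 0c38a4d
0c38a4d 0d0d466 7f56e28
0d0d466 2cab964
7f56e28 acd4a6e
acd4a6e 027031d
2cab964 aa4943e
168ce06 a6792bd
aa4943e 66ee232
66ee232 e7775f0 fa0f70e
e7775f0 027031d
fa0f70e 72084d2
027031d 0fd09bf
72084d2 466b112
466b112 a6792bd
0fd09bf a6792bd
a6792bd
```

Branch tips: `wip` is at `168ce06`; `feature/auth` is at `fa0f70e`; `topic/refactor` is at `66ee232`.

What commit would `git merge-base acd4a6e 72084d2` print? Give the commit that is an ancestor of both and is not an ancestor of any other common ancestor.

Ancestors of acd4a6e: {027031d, 0fd09bf, a6792bd, acd4a6e}.
Ancestors of 72084d2: {466b112, 72084d2, a6792bd}.
Common ancestors: {a6792bd}.
The only common ancestor is a6792bd, so it is the merge base.

a6792bd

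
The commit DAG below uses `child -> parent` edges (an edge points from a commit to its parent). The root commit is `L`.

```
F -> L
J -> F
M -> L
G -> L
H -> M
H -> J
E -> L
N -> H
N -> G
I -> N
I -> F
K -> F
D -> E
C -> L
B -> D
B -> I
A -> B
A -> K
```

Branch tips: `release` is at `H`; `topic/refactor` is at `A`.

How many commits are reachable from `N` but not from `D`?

Reachable from N: {F, G, H, J, L, M, N}.
Reachable from D: {D, E, L}.
In N's history but not D's: {F, G, H, J, M, N} — 6 commits.

6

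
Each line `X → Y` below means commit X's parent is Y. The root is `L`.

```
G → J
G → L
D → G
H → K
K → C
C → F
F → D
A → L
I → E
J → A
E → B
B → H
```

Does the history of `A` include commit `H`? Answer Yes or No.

Ancestors of A: {A, L}.
H is not in that set, so it is not an ancestor of A.

No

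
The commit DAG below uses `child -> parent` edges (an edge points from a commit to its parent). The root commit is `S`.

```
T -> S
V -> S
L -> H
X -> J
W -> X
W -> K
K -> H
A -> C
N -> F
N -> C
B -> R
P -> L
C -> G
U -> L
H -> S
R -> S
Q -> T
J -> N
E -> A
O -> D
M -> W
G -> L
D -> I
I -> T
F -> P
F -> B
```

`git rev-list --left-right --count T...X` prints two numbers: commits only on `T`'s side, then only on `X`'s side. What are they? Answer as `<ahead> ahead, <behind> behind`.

Reachable from T: {S, T}.
Reachable from X: {B, C, F, G, H, J, L, N, P, R, S, X}.
Only in T's history (ahead): {T} — 1.
Only in X's history (behind): {B, C, F, G, H, J, L, N, P, R, X} — 11.

1 ahead, 11 behind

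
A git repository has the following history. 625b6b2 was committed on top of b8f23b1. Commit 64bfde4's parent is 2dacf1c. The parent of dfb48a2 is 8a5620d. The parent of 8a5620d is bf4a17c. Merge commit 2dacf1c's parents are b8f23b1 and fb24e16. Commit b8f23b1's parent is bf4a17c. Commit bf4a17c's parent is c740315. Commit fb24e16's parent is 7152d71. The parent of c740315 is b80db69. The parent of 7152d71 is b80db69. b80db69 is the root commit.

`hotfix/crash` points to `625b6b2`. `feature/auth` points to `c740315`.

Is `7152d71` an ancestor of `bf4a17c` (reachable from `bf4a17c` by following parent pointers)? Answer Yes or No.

Ancestors of bf4a17c: {b80db69, bf4a17c, c740315}.
7152d71 is not in that set, so it is not an ancestor of bf4a17c.

No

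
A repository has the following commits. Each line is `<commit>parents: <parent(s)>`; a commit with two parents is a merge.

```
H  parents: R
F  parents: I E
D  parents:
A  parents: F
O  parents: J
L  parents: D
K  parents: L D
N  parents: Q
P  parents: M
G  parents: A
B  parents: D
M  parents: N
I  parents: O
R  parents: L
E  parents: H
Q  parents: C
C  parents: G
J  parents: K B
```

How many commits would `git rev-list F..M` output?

6

Reachable from M: {A, B, C, D, E, F, G, H, I, J, K, L, M, N, O, Q, R}.
Reachable from F: {B, D, E, F, H, I, J, K, L, O, R}.
In M's history but not F's: {A, C, G, M, N, Q} — 6 commits.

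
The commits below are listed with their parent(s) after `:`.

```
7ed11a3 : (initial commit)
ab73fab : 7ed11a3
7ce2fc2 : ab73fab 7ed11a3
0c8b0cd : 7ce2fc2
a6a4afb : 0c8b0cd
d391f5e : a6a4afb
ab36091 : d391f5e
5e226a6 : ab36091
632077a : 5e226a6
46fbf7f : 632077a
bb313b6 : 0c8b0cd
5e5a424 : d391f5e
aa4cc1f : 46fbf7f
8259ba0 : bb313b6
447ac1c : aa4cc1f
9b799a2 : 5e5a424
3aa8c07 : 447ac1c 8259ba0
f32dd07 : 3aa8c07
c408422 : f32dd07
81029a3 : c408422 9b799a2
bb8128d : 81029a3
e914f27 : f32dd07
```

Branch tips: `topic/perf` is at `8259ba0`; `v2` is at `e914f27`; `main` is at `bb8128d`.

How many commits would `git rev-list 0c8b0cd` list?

Walking parent pointers from 0c8b0cd: reachable set = {0c8b0cd, 7ce2fc2, 7ed11a3, ab73fab}.
That is 4 commits.

4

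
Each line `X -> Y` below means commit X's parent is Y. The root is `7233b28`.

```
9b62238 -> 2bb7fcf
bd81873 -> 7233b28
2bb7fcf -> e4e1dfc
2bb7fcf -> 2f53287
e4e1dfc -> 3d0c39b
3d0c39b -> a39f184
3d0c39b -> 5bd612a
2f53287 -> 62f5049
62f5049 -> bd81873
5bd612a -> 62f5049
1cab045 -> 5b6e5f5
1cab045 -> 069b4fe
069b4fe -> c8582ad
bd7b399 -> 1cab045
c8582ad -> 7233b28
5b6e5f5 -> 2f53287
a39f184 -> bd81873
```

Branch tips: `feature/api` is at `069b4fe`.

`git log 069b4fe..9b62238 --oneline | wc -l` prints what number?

Reachable from 9b62238: {2bb7fcf, 2f53287, 3d0c39b, 5bd612a, 62f5049, 7233b28, 9b62238, a39f184, bd81873, e4e1dfc}.
Reachable from 069b4fe: {069b4fe, 7233b28, c8582ad}.
In 9b62238's history but not 069b4fe's: {2bb7fcf, 2f53287, 3d0c39b, 5bd612a, 62f5049, 9b62238, a39f184, bd81873, e4e1dfc} — 9 commits.

9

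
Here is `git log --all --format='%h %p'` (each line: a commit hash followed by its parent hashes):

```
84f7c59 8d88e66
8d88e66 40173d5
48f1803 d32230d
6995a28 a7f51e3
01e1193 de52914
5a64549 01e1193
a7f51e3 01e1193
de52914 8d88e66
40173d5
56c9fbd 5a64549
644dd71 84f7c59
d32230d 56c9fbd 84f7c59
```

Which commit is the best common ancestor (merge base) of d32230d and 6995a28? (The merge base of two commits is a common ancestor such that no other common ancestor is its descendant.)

Ancestors of d32230d: {01e1193, 40173d5, 56c9fbd, 5a64549, 84f7c59, 8d88e66, d32230d, de52914}.
Ancestors of 6995a28: {01e1193, 40173d5, 6995a28, 8d88e66, a7f51e3, de52914}.
Common ancestors: {01e1193, 40173d5, 8d88e66, de52914}.
Among these, 01e1193 is not an ancestor of any other common ancestor — it is the merge base.

01e1193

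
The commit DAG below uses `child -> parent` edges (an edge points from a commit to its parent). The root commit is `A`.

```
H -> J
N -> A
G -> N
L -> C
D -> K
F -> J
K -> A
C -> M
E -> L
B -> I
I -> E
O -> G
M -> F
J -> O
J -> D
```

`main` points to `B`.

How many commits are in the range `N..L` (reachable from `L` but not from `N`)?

9

Reachable from L: {A, C, D, F, G, J, K, L, M, N, O}.
Reachable from N: {A, N}.
In L's history but not N's: {C, D, F, G, J, K, L, M, O} — 9 commits.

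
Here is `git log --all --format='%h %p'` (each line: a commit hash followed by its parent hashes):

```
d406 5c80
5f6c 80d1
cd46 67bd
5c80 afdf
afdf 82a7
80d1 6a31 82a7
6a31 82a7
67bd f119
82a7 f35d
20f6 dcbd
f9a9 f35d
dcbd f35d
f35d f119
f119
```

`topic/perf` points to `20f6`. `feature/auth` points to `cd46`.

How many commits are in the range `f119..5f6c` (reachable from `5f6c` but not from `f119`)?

Reachable from 5f6c: {5f6c, 6a31, 80d1, 82a7, f119, f35d}.
Reachable from f119: {f119}.
In 5f6c's history but not f119's: {5f6c, 6a31, 80d1, 82a7, f35d} — 5 commits.

5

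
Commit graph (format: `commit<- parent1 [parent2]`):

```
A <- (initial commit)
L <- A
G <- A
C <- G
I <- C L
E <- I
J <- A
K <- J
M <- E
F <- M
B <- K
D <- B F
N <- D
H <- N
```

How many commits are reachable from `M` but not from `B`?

6

Reachable from M: {A, C, E, G, I, L, M}.
Reachable from B: {A, B, J, K}.
In M's history but not B's: {C, E, G, I, L, M} — 6 commits.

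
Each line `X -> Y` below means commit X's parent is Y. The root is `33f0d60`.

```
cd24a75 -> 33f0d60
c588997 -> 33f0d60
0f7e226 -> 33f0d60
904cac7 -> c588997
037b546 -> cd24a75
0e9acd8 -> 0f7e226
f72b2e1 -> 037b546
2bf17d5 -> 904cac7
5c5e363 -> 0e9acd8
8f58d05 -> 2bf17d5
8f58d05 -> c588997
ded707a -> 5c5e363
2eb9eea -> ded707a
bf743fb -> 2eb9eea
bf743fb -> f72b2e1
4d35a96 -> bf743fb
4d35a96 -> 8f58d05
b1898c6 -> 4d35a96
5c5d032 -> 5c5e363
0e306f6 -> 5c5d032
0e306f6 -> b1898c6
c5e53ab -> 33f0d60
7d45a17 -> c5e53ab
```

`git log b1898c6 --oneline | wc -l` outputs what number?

16

Walking parent pointers from b1898c6: reachable set = {037b546, 0e9acd8, 0f7e226, 2bf17d5, 2eb9eea, 33f0d60, 4d35a96, 5c5e363, 8f58d05, 904cac7, b1898c6, bf743fb, c588997, cd24a75, ded707a, f72b2e1}.
That is 16 commits.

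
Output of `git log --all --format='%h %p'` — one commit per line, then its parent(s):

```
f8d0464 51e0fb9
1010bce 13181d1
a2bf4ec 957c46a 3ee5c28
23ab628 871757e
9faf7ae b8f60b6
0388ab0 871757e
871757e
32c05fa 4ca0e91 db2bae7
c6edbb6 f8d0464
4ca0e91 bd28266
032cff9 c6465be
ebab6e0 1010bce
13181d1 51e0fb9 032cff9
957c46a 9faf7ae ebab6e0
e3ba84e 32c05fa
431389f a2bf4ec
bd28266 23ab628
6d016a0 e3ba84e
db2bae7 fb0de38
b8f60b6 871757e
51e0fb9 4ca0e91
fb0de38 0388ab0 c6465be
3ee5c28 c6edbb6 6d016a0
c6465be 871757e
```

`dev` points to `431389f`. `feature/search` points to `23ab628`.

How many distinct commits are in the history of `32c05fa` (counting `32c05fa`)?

9

Walking parent pointers from 32c05fa: reachable set = {0388ab0, 23ab628, 32c05fa, 4ca0e91, 871757e, bd28266, c6465be, db2bae7, fb0de38}.
That is 9 commits.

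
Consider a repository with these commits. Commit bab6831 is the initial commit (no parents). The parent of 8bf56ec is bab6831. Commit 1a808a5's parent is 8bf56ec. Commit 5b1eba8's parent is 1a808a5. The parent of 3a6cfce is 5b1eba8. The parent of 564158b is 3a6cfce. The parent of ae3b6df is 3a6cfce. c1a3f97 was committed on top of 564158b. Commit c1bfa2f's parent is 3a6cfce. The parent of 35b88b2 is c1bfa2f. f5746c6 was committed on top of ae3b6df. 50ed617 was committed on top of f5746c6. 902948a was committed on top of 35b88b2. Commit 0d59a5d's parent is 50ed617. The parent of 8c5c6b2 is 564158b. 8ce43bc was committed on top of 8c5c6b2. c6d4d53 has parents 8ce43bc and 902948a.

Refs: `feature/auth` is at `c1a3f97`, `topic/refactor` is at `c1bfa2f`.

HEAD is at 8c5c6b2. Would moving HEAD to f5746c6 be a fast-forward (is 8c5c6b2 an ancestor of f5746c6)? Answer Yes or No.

No

A fast-forward from 8c5c6b2 to f5746c6 is possible iff 8c5c6b2 is an ancestor of f5746c6.
Ancestors of f5746c6: {1a808a5, 3a6cfce, 5b1eba8, 8bf56ec, ae3b6df, bab6831, f5746c6}.
8c5c6b2 is not among them, so fast-forward is not possible.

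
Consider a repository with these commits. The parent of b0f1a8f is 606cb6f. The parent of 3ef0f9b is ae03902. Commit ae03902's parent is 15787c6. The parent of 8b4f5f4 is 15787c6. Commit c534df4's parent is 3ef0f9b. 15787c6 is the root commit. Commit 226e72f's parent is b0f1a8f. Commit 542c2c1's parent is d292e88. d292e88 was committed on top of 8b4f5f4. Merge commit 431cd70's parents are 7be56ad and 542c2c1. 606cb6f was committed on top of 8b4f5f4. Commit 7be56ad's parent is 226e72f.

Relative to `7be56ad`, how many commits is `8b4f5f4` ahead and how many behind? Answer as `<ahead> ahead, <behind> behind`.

Reachable from 8b4f5f4: {15787c6, 8b4f5f4}.
Reachable from 7be56ad: {15787c6, 226e72f, 606cb6f, 7be56ad, 8b4f5f4, b0f1a8f}.
Only in 8b4f5f4's history (ahead): {} — 0.
Only in 7be56ad's history (behind): {226e72f, 606cb6f, 7be56ad, b0f1a8f} — 4.

0 ahead, 4 behind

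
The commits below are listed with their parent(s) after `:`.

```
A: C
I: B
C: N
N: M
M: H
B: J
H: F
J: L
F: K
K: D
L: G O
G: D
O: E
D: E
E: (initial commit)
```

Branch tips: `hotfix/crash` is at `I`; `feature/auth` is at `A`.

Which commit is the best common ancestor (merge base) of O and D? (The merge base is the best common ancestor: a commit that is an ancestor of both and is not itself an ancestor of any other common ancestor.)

E

Ancestors of O: {E, O}.
Ancestors of D: {D, E}.
Common ancestors: {E}.
The only common ancestor is E, so it is the merge base.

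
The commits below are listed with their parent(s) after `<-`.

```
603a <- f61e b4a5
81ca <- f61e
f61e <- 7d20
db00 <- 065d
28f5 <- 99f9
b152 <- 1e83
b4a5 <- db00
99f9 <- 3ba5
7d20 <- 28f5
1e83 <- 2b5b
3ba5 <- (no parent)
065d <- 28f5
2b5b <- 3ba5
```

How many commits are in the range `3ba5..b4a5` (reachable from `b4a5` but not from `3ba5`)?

5

Reachable from b4a5: {065d, 28f5, 3ba5, 99f9, b4a5, db00}.
Reachable from 3ba5: {3ba5}.
In b4a5's history but not 3ba5's: {065d, 28f5, 99f9, b4a5, db00} — 5 commits.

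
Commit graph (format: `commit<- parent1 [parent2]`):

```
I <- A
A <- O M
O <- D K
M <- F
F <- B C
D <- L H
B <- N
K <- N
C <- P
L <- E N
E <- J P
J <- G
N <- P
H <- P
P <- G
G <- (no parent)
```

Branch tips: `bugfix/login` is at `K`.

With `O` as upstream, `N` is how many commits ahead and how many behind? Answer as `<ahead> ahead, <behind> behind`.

0 ahead, 7 behind

Reachable from N: {G, N, P}.
Reachable from O: {D, E, G, H, J, K, L, N, O, P}.
Only in N's history (ahead): {} — 0.
Only in O's history (behind): {D, E, H, J, K, L, O} — 7.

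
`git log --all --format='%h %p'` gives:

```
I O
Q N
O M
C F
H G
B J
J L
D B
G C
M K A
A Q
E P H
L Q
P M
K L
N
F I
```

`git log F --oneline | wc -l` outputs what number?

9

Walking parent pointers from F: reachable set = {A, F, I, K, L, M, N, O, Q}.
That is 9 commits.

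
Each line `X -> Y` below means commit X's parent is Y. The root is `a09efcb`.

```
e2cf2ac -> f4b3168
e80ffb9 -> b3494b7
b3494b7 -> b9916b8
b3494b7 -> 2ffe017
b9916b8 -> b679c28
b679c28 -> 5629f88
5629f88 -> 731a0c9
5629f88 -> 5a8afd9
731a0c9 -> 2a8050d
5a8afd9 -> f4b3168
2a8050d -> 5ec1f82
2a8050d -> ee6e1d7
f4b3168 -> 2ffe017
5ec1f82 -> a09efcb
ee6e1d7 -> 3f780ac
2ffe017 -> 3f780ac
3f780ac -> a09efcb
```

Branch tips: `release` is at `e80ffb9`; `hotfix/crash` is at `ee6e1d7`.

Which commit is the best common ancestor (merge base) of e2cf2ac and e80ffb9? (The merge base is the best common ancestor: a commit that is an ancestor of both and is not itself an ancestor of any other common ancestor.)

f4b3168

Ancestors of e2cf2ac: {2ffe017, 3f780ac, a09efcb, e2cf2ac, f4b3168}.
Ancestors of e80ffb9: {2a8050d, 2ffe017, 3f780ac, 5629f88, 5a8afd9, 5ec1f82, 731a0c9, a09efcb, b3494b7, b679c28, b9916b8, e80ffb9, ee6e1d7, f4b3168}.
Common ancestors: {2ffe017, 3f780ac, a09efcb, f4b3168}.
Among these, f4b3168 is not an ancestor of any other common ancestor — it is the merge base.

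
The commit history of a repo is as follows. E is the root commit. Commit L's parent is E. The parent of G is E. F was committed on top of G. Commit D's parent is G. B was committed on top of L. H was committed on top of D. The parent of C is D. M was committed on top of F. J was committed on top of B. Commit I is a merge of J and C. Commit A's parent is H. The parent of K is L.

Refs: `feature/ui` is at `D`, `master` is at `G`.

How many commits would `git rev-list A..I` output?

5

Reachable from I: {B, C, D, E, G, I, J, L}.
Reachable from A: {A, D, E, G, H}.
In I's history but not A's: {B, C, I, J, L} — 5 commits.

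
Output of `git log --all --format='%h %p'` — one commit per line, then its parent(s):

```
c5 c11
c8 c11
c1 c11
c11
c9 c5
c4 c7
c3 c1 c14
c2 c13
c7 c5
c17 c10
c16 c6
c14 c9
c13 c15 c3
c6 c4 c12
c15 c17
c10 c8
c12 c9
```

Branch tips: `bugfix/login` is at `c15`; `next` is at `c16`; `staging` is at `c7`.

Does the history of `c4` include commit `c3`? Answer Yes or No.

No

Ancestors of c4: {c11, c4, c5, c7}.
c3 is not in that set, so it is not an ancestor of c4.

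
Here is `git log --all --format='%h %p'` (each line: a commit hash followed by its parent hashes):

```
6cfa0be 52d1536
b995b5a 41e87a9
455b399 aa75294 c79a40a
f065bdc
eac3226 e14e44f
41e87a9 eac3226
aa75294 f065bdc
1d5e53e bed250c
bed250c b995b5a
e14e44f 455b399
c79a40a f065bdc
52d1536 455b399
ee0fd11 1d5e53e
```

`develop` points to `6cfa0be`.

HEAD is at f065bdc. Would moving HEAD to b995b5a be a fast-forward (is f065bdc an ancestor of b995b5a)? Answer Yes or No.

A fast-forward from f065bdc to b995b5a is possible iff f065bdc is an ancestor of b995b5a.
Ancestors of b995b5a: {41e87a9, 455b399, aa75294, b995b5a, c79a40a, e14e44f, eac3226, f065bdc}.
f065bdc is among them, so fast-forward is possible.

Yes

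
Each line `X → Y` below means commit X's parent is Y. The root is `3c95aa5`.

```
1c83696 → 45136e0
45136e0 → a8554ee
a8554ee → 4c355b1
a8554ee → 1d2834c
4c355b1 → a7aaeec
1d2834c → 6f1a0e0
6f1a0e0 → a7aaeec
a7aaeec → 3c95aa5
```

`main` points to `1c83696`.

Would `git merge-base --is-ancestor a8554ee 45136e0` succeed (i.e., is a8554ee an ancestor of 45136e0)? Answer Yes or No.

Yes

Ancestors of 45136e0 (commits reachable by following parents): {1d2834c, 3c95aa5, 45136e0, 4c355b1, 6f1a0e0, a7aaeec, a8554ee}.
a8554ee is in that set, so it is an ancestor of 45136e0.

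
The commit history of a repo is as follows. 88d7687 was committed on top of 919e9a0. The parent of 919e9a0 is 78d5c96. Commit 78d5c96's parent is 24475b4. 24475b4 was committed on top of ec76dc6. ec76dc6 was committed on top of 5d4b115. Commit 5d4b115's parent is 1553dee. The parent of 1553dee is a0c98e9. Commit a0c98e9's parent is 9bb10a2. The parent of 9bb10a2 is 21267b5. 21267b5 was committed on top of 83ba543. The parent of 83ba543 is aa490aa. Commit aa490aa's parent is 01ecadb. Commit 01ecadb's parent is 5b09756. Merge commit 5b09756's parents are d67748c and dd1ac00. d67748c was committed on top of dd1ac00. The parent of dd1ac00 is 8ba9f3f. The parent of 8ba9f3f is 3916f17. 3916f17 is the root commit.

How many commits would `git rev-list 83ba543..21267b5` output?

1

Reachable from 21267b5: {01ecadb, 21267b5, 3916f17, 5b09756, 83ba543, 8ba9f3f, aa490aa, d67748c, dd1ac00}.
Reachable from 83ba543: {01ecadb, 3916f17, 5b09756, 83ba543, 8ba9f3f, aa490aa, d67748c, dd1ac00}.
In 21267b5's history but not 83ba543's: {21267b5} — 1 commit.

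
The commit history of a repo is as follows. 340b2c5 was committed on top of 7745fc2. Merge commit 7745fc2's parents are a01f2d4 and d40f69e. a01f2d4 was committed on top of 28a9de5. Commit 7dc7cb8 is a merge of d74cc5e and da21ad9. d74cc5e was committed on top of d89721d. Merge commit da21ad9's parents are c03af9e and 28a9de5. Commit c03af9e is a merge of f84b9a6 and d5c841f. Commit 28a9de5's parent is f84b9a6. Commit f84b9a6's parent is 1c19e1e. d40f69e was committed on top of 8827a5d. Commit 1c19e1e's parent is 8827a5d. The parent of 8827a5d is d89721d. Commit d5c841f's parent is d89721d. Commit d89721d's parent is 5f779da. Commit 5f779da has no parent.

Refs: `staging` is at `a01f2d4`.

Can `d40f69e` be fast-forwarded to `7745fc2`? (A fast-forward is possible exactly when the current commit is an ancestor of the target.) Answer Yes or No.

A fast-forward from d40f69e to 7745fc2 is possible iff d40f69e is an ancestor of 7745fc2.
Ancestors of 7745fc2: {1c19e1e, 28a9de5, 5f779da, 7745fc2, 8827a5d, a01f2d4, d40f69e, d89721d, f84b9a6}.
d40f69e is among them, so fast-forward is possible.

Yes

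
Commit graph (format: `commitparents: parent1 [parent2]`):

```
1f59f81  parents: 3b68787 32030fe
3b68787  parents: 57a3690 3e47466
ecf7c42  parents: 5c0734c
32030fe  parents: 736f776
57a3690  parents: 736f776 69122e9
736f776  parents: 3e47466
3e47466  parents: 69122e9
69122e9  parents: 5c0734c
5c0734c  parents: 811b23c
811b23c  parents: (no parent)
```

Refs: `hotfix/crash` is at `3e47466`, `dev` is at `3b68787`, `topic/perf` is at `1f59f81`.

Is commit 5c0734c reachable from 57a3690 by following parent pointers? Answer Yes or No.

Yes

Ancestors of 57a3690 (commits reachable by following parents): {3e47466, 57a3690, 5c0734c, 69122e9, 736f776, 811b23c}.
5c0734c is in that set, so it is an ancestor of 57a3690.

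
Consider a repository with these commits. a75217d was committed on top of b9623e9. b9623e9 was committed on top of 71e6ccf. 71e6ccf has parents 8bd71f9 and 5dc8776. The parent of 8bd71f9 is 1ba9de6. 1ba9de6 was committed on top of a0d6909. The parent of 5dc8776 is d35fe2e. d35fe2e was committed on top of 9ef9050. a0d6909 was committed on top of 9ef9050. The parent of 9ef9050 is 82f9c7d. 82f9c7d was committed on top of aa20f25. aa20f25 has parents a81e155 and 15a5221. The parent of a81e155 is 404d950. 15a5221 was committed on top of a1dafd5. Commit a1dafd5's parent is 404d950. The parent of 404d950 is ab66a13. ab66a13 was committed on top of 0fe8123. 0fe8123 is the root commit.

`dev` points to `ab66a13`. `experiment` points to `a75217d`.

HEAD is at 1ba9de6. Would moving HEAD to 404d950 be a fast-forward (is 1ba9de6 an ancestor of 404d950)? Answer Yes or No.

A fast-forward from 1ba9de6 to 404d950 is possible iff 1ba9de6 is an ancestor of 404d950.
Ancestors of 404d950: {0fe8123, 404d950, ab66a13}.
1ba9de6 is not among them, so fast-forward is not possible.

No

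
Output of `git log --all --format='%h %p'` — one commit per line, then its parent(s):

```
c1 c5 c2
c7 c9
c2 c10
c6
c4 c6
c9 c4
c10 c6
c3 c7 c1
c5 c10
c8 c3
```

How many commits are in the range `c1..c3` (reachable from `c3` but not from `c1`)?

Reachable from c3: {c1, c10, c2, c3, c4, c5, c6, c7, c9}.
Reachable from c1: {c1, c10, c2, c5, c6}.
In c3's history but not c1's: {c3, c4, c7, c9} — 4 commits.

4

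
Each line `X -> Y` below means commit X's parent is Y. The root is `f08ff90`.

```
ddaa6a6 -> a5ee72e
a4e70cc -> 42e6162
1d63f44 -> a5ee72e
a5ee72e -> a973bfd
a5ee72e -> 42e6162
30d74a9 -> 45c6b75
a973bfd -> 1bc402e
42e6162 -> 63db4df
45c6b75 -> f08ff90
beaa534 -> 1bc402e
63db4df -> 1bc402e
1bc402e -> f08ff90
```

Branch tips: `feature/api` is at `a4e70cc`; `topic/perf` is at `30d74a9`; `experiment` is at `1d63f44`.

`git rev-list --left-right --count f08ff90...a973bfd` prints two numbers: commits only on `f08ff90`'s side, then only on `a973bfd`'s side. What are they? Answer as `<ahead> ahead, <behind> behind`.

0 ahead, 2 behind

Reachable from f08ff90: {f08ff90}.
Reachable from a973bfd: {1bc402e, a973bfd, f08ff90}.
Only in f08ff90's history (ahead): {} — 0.
Only in a973bfd's history (behind): {1bc402e, a973bfd} — 2.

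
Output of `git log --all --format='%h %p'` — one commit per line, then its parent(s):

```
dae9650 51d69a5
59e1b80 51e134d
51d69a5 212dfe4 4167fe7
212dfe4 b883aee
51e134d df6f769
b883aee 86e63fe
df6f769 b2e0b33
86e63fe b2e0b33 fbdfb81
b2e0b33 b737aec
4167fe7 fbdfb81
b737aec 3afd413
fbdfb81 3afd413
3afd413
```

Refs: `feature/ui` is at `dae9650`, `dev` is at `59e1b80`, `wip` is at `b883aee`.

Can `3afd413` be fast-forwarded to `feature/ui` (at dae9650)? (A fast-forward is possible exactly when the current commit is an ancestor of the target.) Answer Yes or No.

A fast-forward from 3afd413 to dae9650 is possible iff 3afd413 is an ancestor of dae9650.
Ancestors of dae9650: {212dfe4, 3afd413, 4167fe7, 51d69a5, 86e63fe, b2e0b33, b737aec, b883aee, dae9650, fbdfb81}.
3afd413 is among them, so fast-forward is possible.

Yes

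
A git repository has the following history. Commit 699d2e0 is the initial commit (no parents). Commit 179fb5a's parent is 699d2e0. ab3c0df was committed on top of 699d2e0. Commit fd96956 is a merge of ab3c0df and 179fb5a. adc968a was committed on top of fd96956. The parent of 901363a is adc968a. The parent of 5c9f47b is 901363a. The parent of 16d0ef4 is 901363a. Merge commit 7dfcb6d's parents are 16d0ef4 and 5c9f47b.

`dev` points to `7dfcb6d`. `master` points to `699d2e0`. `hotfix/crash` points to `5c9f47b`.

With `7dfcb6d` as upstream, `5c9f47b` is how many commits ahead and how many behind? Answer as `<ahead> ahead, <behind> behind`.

0 ahead, 2 behind

Reachable from 5c9f47b: {179fb5a, 5c9f47b, 699d2e0, 901363a, ab3c0df, adc968a, fd96956}.
Reachable from 7dfcb6d: {16d0ef4, 179fb5a, 5c9f47b, 699d2e0, 7dfcb6d, 901363a, ab3c0df, adc968a, fd96956}.
Only in 5c9f47b's history (ahead): {} — 0.
Only in 7dfcb6d's history (behind): {16d0ef4, 7dfcb6d} — 2.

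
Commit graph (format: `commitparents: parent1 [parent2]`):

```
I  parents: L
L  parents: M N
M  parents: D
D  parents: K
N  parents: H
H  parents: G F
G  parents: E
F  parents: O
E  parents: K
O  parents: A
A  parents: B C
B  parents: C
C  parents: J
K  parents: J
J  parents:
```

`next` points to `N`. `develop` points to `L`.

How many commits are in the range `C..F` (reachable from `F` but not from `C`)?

4

Reachable from F: {A, B, C, F, J, O}.
Reachable from C: {C, J}.
In F's history but not C's: {A, B, F, O} — 4 commits.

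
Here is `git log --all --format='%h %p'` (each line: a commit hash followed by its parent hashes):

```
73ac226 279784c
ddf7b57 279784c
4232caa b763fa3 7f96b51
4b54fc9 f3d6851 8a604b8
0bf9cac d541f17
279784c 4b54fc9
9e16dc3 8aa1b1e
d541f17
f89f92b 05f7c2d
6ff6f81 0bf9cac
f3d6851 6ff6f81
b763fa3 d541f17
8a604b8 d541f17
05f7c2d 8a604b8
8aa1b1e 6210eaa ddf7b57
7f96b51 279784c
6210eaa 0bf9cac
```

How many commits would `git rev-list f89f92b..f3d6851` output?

3

Reachable from f3d6851: {0bf9cac, 6ff6f81, d541f17, f3d6851}.
Reachable from f89f92b: {05f7c2d, 8a604b8, d541f17, f89f92b}.
In f3d6851's history but not f89f92b's: {0bf9cac, 6ff6f81, f3d6851} — 3 commits.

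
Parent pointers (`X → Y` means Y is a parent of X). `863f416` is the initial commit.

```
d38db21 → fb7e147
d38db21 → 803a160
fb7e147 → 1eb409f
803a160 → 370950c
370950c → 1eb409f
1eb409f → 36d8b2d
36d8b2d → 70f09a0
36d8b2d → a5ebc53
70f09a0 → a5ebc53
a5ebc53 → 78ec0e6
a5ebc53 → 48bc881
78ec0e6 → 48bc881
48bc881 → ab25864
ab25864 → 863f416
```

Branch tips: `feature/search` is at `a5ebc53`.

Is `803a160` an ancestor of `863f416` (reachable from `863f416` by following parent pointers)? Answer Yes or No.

No

Ancestors of 863f416: {863f416}.
803a160 is not in that set, so it is not an ancestor of 863f416.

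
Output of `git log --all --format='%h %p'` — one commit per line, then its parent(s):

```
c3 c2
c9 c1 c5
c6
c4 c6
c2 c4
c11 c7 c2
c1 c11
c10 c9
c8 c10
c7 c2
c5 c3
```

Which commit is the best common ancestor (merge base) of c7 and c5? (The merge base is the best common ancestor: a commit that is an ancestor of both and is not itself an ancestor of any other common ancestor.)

Ancestors of c7: {c2, c4, c6, c7}.
Ancestors of c5: {c2, c3, c4, c5, c6}.
Common ancestors: {c2, c4, c6}.
Among these, c2 is not an ancestor of any other common ancestor — it is the merge base.

c2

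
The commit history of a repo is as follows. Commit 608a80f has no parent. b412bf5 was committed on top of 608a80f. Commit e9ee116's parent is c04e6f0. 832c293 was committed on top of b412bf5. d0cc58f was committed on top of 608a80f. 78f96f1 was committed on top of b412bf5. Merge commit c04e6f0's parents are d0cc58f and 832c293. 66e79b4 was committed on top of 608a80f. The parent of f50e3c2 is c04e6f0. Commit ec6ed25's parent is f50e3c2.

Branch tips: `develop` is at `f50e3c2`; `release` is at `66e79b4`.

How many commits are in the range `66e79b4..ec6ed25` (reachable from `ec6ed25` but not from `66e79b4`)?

6

Reachable from ec6ed25: {608a80f, 832c293, b412bf5, c04e6f0, d0cc58f, ec6ed25, f50e3c2}.
Reachable from 66e79b4: {608a80f, 66e79b4}.
In ec6ed25's history but not 66e79b4's: {832c293, b412bf5, c04e6f0, d0cc58f, ec6ed25, f50e3c2} — 6 commits.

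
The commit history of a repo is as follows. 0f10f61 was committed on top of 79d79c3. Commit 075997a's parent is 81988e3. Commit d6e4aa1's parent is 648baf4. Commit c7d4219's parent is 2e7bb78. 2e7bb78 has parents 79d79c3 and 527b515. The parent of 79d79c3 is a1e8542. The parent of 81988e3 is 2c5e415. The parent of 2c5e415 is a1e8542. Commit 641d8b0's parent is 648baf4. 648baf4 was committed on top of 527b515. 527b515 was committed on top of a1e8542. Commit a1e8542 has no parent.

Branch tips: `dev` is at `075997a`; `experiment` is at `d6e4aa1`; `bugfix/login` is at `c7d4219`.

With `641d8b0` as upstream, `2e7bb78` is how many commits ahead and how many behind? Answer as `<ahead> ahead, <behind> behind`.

2 ahead, 2 behind

Reachable from 2e7bb78: {2e7bb78, 527b515, 79d79c3, a1e8542}.
Reachable from 641d8b0: {527b515, 641d8b0, 648baf4, a1e8542}.
Only in 2e7bb78's history (ahead): {2e7bb78, 79d79c3} — 2.
Only in 641d8b0's history (behind): {641d8b0, 648baf4} — 2.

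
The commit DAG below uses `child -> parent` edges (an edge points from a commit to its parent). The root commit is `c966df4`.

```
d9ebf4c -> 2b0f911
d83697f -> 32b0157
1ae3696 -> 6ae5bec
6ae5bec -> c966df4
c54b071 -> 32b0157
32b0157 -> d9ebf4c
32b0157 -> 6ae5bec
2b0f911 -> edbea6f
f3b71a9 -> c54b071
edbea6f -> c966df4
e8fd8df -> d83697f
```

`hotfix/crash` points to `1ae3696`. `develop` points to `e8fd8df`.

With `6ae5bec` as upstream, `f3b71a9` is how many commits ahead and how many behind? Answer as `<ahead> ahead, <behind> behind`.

6 ahead, 0 behind

Reachable from f3b71a9: {2b0f911, 32b0157, 6ae5bec, c54b071, c966df4, d9ebf4c, edbea6f, f3b71a9}.
Reachable from 6ae5bec: {6ae5bec, c966df4}.
Only in f3b71a9's history (ahead): {2b0f911, 32b0157, c54b071, d9ebf4c, edbea6f, f3b71a9} — 6.
Only in 6ae5bec's history (behind): {} — 0.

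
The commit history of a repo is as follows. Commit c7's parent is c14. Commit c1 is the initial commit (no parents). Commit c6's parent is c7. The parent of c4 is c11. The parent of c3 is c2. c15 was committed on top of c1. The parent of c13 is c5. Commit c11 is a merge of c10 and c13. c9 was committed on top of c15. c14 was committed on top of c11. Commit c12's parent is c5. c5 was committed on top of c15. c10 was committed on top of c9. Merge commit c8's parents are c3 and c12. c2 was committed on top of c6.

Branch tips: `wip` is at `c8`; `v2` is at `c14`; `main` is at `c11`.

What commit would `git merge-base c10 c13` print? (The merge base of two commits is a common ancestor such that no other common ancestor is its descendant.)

Ancestors of c10: {c1, c10, c15, c9}.
Ancestors of c13: {c1, c13, c15, c5}.
Common ancestors: {c1, c15}.
Among these, c15 is not an ancestor of any other common ancestor — it is the merge base.

c15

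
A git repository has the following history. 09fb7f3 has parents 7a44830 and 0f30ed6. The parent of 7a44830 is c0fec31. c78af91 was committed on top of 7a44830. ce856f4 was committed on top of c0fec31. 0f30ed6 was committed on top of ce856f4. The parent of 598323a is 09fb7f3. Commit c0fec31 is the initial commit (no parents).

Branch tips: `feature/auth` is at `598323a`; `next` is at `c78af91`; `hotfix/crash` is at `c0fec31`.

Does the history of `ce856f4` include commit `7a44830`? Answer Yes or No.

Ancestors of ce856f4: {c0fec31, ce856f4}.
7a44830 is not in that set, so it is not an ancestor of ce856f4.

No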